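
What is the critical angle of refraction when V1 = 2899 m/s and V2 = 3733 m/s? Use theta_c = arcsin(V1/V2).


V1/V2 = 2899/3733 = 0.776587
theta_c = arcsin(0.776587) = 50.9492 degrees

50.9492


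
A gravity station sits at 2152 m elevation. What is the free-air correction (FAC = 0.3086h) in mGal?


FAC = 0.3086 * h
= 0.3086 * 2152
= 664.1072 mGal

664.1072


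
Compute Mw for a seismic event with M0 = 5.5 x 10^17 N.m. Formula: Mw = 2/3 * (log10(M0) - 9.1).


log10(M0) = log10(5.5 x 10^17) = 17.7404
Mw = 2/3 * (17.7404 - 9.1)
= 2/3 * 8.6404
= 5.76

5.76


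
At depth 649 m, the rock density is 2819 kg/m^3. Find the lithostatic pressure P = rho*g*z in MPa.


P = rho * g * z / 1e6
= 2819 * 9.81 * 649 / 1e6
= 17947699.11 / 1e6
= 17.9477 MPa

17.9477


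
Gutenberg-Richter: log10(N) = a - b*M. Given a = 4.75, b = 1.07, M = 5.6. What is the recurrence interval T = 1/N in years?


log10(N) = 4.75 - 1.07*5.6 = -1.242
N = 10^-1.242 = 0.05728
T = 1/N = 1/0.05728 = 17.4582 years

17.4582


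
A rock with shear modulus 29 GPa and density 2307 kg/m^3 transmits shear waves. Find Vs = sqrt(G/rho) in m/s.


Convert G to Pa: G = 29e9 Pa
Compute G/rho = 29e9 / 2307 = 12570437.798
Vs = sqrt(12570437.798) = 3545.48 m/s

3545.48


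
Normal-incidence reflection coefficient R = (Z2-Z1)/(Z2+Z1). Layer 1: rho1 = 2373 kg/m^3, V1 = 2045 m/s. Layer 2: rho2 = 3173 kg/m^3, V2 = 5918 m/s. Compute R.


Z1 = 2373 * 2045 = 4852785
Z2 = 3173 * 5918 = 18777814
R = (18777814 - 4852785) / (18777814 + 4852785) = 13925029 / 23630599 = 0.5893

0.5893


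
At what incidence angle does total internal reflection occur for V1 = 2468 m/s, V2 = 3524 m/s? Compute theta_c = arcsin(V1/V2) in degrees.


V1/V2 = 2468/3524 = 0.700341
theta_c = arcsin(0.700341) = 44.4543 degrees

44.4543


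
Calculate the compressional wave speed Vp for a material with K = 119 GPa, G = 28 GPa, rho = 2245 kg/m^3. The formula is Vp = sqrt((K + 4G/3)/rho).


First compute the effective modulus:
K + 4G/3 = 119e9 + 4*28e9/3 = 156333333333.33 Pa
Then divide by density:
156333333333.33 / 2245 = 69636228.6563 Pa/(kg/m^3)
Take the square root:
Vp = sqrt(69636228.6563) = 8344.83 m/s

8344.83


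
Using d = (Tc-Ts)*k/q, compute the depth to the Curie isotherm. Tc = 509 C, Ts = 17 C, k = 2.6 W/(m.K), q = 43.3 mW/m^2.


T_Curie - T_surf = 509 - 17 = 492 C
Convert q to W/m^2: 43.3 mW/m^2 = 0.0433 W/m^2
d = 492 * 2.6 / 0.0433 = 29542.73 m

29542.73


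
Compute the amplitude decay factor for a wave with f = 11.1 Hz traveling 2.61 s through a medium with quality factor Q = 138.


pi*f*t/Q = pi*11.1*2.61/138 = 0.65953
A/A0 = exp(-0.65953) = 0.517095

0.517095


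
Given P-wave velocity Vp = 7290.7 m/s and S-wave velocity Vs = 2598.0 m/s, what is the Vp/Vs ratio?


Vp/Vs = 7290.7 / 2598.0
= 2.8063

2.8063


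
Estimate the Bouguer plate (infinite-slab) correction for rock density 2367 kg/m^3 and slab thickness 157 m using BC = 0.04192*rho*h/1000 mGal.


BC = 0.04192 * rho * h / 1000
= 0.04192 * 2367 * 157 / 1000
= 15.5783 mGal

15.5783


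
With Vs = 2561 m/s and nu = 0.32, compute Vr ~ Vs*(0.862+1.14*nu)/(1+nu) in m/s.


Numerator factor = 0.862 + 1.14*0.32 = 1.2268
Denominator = 1 + 0.32 = 1.32
Vr = 2561 * 1.2268 / 1.32 = 2380.18 m/s

2380.18


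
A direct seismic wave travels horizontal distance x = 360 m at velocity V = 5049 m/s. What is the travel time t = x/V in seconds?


t = x / V
= 360 / 5049
= 0.0713 s

0.0713


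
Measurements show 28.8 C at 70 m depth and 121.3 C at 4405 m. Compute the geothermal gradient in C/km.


dT = 121.3 - 28.8 = 92.5 C
dz = 4405 - 70 = 4335 m
gradient = dT/dz * 1000 = 92.5/4335 * 1000 = 21.3379 C/km

21.3379


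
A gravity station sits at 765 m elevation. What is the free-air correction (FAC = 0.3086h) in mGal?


FAC = 0.3086 * h
= 0.3086 * 765
= 236.079 mGal

236.079


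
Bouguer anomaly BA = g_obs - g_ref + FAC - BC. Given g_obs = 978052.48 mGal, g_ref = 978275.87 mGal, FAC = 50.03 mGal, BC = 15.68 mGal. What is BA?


BA = g_obs - g_ref + FAC - BC
= 978052.48 - 978275.87 + 50.03 - 15.68
= -189.04 mGal

-189.04


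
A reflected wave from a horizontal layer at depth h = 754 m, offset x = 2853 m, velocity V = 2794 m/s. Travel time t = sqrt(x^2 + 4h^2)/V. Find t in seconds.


x^2 + 4h^2 = 2853^2 + 4*754^2 = 8139609 + 2274064 = 10413673
sqrt(10413673) = 3227.0223
t = 3227.0223 / 2794 = 1.155 s

1.155


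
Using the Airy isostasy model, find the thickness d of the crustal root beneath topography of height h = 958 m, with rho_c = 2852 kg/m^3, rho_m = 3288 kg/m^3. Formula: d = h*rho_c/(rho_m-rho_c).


rho_m - rho_c = 3288 - 2852 = 436
d = 958 * 2852 / 436
= 2732216 / 436
= 6266.55 m

6266.55


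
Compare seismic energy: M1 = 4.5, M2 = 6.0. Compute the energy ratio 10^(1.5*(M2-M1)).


M2 - M1 = 6.0 - 4.5 = 1.5
1.5 * 1.5 = 2.25
ratio = 10^2.25 = 177.83

177.83


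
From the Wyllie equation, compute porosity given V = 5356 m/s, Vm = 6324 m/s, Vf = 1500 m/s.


1/V - 1/Vm = 1/5356 - 1/6324 = 2.858e-05
1/Vf - 1/Vm = 1/1500 - 1/6324 = 0.00050854
phi = 2.858e-05 / 0.00050854 = 0.0562

0.0562


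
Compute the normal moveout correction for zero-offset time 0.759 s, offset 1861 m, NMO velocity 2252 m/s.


x/Vnmo = 1861/2252 = 0.826377
(x/Vnmo)^2 = 0.682898
t0^2 = 0.576081
sqrt(0.576081 + 0.682898) = 1.122042
dt = 1.122042 - 0.759 = 0.363042

0.363042


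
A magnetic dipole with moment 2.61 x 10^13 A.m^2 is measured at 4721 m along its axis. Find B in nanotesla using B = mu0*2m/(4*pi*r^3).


m = 2.61 x 10^13 = 26100000000000 A.m^2
2m = 52200000000000 A.m^2
r^3 = 4721^3 = 105220897361
B = (4pi*10^-7) * 52200000000000 / (4*pi * 105220897361) * 1e9
= 65596454.606955 / 1322244792613.77 * 1e9
= 49609.9171 nT

49609.9171


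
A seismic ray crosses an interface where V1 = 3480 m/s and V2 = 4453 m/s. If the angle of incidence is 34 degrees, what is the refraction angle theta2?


sin(theta1) = sin(34 deg) = 0.559193
sin(theta2) = V2/V1 * sin(theta1) = 4453/3480 * 0.559193 = 0.715542
theta2 = arcsin(0.715542) = 45.6876 degrees

45.6876


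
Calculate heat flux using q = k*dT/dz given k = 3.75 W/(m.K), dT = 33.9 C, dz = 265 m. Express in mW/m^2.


q = k * dT / dz * 1000
= 3.75 * 33.9 / 265 * 1000
= 0.479717 * 1000
= 479.717 mW/m^2

479.717


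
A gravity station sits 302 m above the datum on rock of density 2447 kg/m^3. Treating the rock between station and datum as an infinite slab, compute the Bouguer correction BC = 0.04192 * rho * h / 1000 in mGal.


BC = 0.04192 * rho * h / 1000
= 0.04192 * 2447 * 302 / 1000
= 30.9786 mGal

30.9786


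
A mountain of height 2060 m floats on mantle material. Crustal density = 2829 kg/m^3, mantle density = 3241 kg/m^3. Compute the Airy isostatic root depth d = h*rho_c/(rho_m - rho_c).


rho_m - rho_c = 3241 - 2829 = 412
d = 2060 * 2829 / 412
= 5827740 / 412
= 14145.0 m

14145.0


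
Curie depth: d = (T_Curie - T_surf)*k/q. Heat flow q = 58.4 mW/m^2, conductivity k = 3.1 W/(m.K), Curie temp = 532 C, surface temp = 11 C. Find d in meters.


T_Curie - T_surf = 532 - 11 = 521 C
Convert q to W/m^2: 58.4 mW/m^2 = 0.0584 W/m^2
d = 521 * 3.1 / 0.0584 = 27655.82 m

27655.82


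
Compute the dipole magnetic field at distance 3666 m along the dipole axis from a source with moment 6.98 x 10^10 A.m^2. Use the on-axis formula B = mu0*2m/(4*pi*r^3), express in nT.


m = 6.98 x 10^10 = 69800000000 A.m^2
2m = 139600000000 A.m^2
r^3 = 3666^3 = 49269412296
B = (4pi*10^-7) * 139600000000 / (4*pi * 49269412296) * 1e9
= 175426.533776 / 619137694863.2 * 1e9
= 283.3401 nT

283.3401


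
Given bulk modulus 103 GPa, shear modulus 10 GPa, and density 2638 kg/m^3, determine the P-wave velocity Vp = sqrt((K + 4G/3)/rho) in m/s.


First compute the effective modulus:
K + 4G/3 = 103e9 + 4*10e9/3 = 116333333333.33 Pa
Then divide by density:
116333333333.33 / 2638 = 44099064.9482 Pa/(kg/m^3)
Take the square root:
Vp = sqrt(44099064.9482) = 6640.71 m/s

6640.71


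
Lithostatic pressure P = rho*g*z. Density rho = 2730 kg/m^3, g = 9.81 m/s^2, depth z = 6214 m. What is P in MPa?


P = rho * g * z / 1e6
= 2730 * 9.81 * 6214 / 1e6
= 166418998.2 / 1e6
= 166.419 MPa

166.419


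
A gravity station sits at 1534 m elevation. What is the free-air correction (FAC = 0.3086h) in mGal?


FAC = 0.3086 * h
= 0.3086 * 1534
= 473.3924 mGal

473.3924


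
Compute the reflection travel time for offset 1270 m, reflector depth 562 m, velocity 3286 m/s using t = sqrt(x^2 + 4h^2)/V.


x^2 + 4h^2 = 1270^2 + 4*562^2 = 1612900 + 1263376 = 2876276
sqrt(2876276) = 1695.9587
t = 1695.9587 / 3286 = 0.5161 s

0.5161


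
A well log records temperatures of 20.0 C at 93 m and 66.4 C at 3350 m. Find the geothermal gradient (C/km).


dT = 66.4 - 20.0 = 46.4 C
dz = 3350 - 93 = 3257 m
gradient = dT/dz * 1000 = 46.4/3257 * 1000 = 14.2462 C/km

14.2462


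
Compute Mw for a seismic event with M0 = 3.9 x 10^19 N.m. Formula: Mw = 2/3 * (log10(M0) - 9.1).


log10(M0) = log10(3.9 x 10^19) = 19.5911
Mw = 2/3 * (19.5911 - 9.1)
= 2/3 * 10.4911
= 6.99

6.99


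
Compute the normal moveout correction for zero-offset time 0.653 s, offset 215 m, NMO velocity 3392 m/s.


x/Vnmo = 215/3392 = 0.063384
(x/Vnmo)^2 = 0.004018
t0^2 = 0.426409
sqrt(0.426409 + 0.004018) = 0.656069
dt = 0.656069 - 0.653 = 0.003069

0.003069


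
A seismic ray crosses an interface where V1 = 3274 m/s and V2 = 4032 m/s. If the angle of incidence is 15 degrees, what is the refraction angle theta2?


sin(theta1) = sin(15 deg) = 0.258819
sin(theta2) = V2/V1 * sin(theta1) = 4032/3274 * 0.258819 = 0.318741
theta2 = arcsin(0.318741) = 18.5868 degrees

18.5868


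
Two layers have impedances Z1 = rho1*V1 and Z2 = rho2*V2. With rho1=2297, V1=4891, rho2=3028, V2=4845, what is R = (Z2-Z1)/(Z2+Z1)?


Z1 = 2297 * 4891 = 11234627
Z2 = 3028 * 4845 = 14670660
R = (14670660 - 11234627) / (14670660 + 11234627) = 3436033 / 25905287 = 0.1326

0.1326


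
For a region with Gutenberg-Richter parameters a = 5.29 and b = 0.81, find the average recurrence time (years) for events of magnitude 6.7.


log10(N) = 5.29 - 0.81*6.7 = -0.137
N = 10^-0.137 = 0.729458
T = 1/N = 1/0.729458 = 1.3709 years

1.3709


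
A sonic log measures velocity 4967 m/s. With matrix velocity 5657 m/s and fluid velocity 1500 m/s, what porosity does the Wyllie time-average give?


1/V - 1/Vm = 1/4967 - 1/5657 = 2.456e-05
1/Vf - 1/Vm = 1/1500 - 1/5657 = 0.00048989
phi = 2.456e-05 / 0.00048989 = 0.0501

0.0501


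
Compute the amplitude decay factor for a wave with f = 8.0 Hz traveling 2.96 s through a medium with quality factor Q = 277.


pi*f*t/Q = pi*8.0*2.96/277 = 0.268566
A/A0 = exp(-0.268566) = 0.764475

0.764475


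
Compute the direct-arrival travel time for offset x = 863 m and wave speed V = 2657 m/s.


t = x / V
= 863 / 2657
= 0.3248 s

0.3248


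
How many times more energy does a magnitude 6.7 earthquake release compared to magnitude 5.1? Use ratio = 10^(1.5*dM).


M2 - M1 = 6.7 - 5.1 = 1.6
1.5 * 1.6 = 2.4
ratio = 10^2.4 = 251.19

251.19


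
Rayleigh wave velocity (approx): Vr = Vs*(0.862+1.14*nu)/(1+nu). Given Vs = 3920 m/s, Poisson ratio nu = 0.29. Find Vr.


Numerator factor = 0.862 + 1.14*0.29 = 1.1926
Denominator = 1 + 0.29 = 1.29
Vr = 3920 * 1.1926 / 1.29 = 3624.02 m/s

3624.02


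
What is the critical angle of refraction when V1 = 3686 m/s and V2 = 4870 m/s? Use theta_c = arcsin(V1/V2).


V1/V2 = 3686/4870 = 0.756879
theta_c = arcsin(0.756879) = 49.1898 degrees

49.1898


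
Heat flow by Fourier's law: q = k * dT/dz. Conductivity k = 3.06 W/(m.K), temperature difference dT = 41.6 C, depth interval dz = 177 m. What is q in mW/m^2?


q = k * dT / dz * 1000
= 3.06 * 41.6 / 177 * 1000
= 0.719186 * 1000
= 719.1864 mW/m^2

719.1864


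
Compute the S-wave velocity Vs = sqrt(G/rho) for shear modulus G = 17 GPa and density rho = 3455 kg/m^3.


Convert G to Pa: G = 17e9 Pa
Compute G/rho = 17e9 / 3455 = 4920405.2098
Vs = sqrt(4920405.2098) = 2218.2 m/s

2218.2


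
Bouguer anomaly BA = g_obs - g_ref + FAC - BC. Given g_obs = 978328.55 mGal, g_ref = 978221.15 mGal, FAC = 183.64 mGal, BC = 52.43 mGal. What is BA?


BA = g_obs - g_ref + FAC - BC
= 978328.55 - 978221.15 + 183.64 - 52.43
= 238.61 mGal

238.61


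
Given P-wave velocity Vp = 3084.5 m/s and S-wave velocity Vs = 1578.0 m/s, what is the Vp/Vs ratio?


Vp/Vs = 3084.5 / 1578.0
= 1.9547

1.9547


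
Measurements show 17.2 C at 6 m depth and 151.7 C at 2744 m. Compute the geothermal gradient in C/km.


dT = 151.7 - 17.2 = 134.5 C
dz = 2744 - 6 = 2738 m
gradient = dT/dz * 1000 = 134.5/2738 * 1000 = 49.1234 C/km

49.1234


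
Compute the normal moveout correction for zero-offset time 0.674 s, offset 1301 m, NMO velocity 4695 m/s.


x/Vnmo = 1301/4695 = 0.277103
(x/Vnmo)^2 = 0.076786
t0^2 = 0.454276
sqrt(0.454276 + 0.076786) = 0.72874
dt = 0.72874 - 0.674 = 0.05474

0.05474


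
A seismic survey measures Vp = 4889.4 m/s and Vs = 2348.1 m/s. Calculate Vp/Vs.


Vp/Vs = 4889.4 / 2348.1
= 2.0823

2.0823


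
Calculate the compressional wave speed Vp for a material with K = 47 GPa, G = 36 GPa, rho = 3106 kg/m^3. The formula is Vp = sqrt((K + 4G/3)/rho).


First compute the effective modulus:
K + 4G/3 = 47e9 + 4*36e9/3 = 95000000000.0 Pa
Then divide by density:
95000000000.0 / 3106 = 30585962.6529 Pa/(kg/m^3)
Take the square root:
Vp = sqrt(30585962.6529) = 5530.46 m/s

5530.46


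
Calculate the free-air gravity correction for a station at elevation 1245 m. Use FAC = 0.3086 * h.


FAC = 0.3086 * h
= 0.3086 * 1245
= 384.207 mGal

384.207


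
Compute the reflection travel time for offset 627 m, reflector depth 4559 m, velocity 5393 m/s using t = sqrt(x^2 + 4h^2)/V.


x^2 + 4h^2 = 627^2 + 4*4559^2 = 393129 + 83137924 = 83531053
sqrt(83531053) = 9139.5324
t = 9139.5324 / 5393 = 1.6947 s

1.6947


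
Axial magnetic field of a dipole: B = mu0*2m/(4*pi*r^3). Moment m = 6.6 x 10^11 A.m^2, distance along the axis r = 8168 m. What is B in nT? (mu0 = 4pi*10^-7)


m = 6.6 x 10^11 = 660000000000 A.m^2
2m = 1320000000000 A.m^2
r^3 = 8168^3 = 544938117632
B = (4pi*10^-7) * 1320000000000 / (4*pi * 544938117632) * 1e9
= 1658760.921095 / 6847894348054.97 * 1e9
= 242.2293 nT

242.2293


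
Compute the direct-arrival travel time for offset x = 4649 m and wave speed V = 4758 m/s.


t = x / V
= 4649 / 4758
= 0.9771 s

0.9771


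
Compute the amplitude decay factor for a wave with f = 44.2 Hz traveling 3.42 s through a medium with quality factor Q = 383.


pi*f*t/Q = pi*44.2*3.42/383 = 1.239937
A/A0 = exp(-1.239937) = 0.289403

0.289403


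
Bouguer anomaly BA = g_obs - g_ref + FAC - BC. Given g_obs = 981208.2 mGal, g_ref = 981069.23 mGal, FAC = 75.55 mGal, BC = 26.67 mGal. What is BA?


BA = g_obs - g_ref + FAC - BC
= 981208.2 - 981069.23 + 75.55 - 26.67
= 187.85 mGal

187.85


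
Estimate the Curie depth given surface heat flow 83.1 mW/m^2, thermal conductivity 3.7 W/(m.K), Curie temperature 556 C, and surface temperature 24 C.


T_Curie - T_surf = 556 - 24 = 532 C
Convert q to W/m^2: 83.1 mW/m^2 = 0.0831 W/m^2
d = 532 * 3.7 / 0.0831 = 23687.12 m

23687.12


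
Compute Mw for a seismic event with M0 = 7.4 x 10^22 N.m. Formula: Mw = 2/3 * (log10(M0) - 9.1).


log10(M0) = log10(7.4 x 10^22) = 22.8692
Mw = 2/3 * (22.8692 - 9.1)
= 2/3 * 13.7692
= 9.18

9.18


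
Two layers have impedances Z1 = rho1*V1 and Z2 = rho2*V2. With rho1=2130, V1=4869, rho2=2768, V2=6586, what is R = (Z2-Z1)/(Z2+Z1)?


Z1 = 2130 * 4869 = 10370970
Z2 = 2768 * 6586 = 18230048
R = (18230048 - 10370970) / (18230048 + 10370970) = 7859078 / 28601018 = 0.2748

0.2748


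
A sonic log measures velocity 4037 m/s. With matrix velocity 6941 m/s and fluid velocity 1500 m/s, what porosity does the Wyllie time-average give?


1/V - 1/Vm = 1/4037 - 1/6941 = 0.00010364
1/Vf - 1/Vm = 1/1500 - 1/6941 = 0.0005226
phi = 0.00010364 / 0.0005226 = 0.1983

0.1983


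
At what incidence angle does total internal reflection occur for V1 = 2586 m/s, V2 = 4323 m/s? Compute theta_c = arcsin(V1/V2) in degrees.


V1/V2 = 2586/4323 = 0.598196
theta_c = arcsin(0.598196) = 36.7408 degrees

36.7408


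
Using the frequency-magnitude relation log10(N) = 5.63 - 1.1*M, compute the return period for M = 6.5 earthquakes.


log10(N) = 5.63 - 1.1*6.5 = -1.52
N = 10^-1.52 = 0.0302
T = 1/N = 1/0.0302 = 33.1131 years

33.1131


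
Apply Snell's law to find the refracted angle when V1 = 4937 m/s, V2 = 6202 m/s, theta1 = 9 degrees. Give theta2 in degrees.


sin(theta1) = sin(9 deg) = 0.156434
sin(theta2) = V2/V1 * sin(theta1) = 6202/4937 * 0.156434 = 0.196517
theta2 = arcsin(0.196517) = 11.3334 degrees

11.3334


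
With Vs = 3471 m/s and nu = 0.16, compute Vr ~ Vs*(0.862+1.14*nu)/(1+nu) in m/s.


Numerator factor = 0.862 + 1.14*0.16 = 1.0444
Denominator = 1 + 0.16 = 1.16
Vr = 3471 * 1.0444 / 1.16 = 3125.1 m/s

3125.1


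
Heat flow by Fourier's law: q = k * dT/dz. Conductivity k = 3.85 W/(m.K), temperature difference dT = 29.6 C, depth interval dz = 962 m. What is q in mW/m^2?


q = k * dT / dz * 1000
= 3.85 * 29.6 / 962 * 1000
= 0.118462 * 1000
= 118.4615 mW/m^2

118.4615


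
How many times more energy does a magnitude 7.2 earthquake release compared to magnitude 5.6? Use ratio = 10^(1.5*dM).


M2 - M1 = 7.2 - 5.6 = 1.6
1.5 * 1.6 = 2.4
ratio = 10^2.4 = 251.19

251.19


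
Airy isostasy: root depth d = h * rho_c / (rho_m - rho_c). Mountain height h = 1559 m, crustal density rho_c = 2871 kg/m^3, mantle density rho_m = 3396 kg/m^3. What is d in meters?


rho_m - rho_c = 3396 - 2871 = 525
d = 1559 * 2871 / 525
= 4475889 / 525
= 8525.5 m

8525.5


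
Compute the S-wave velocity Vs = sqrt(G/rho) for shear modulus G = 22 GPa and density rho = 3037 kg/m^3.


Convert G to Pa: G = 22e9 Pa
Compute G/rho = 22e9 / 3037 = 7243990.7804
Vs = sqrt(7243990.7804) = 2691.47 m/s

2691.47


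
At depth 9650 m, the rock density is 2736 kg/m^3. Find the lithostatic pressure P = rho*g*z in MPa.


P = rho * g * z / 1e6
= 2736 * 9.81 * 9650 / 1e6
= 259007544.0 / 1e6
= 259.0075 MPa

259.0075


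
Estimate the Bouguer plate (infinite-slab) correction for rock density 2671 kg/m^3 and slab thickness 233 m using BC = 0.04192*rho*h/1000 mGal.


BC = 0.04192 * rho * h / 1000
= 0.04192 * 2671 * 233 / 1000
= 26.0886 mGal

26.0886


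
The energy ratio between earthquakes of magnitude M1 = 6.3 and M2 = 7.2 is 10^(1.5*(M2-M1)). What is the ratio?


M2 - M1 = 7.2 - 6.3 = 0.9
1.5 * 0.9 = 1.35
ratio = 10^1.35 = 22.39

22.39


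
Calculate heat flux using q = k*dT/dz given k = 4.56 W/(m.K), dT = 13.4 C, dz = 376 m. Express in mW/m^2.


q = k * dT / dz * 1000
= 4.56 * 13.4 / 376 * 1000
= 0.162511 * 1000
= 162.5106 mW/m^2

162.5106


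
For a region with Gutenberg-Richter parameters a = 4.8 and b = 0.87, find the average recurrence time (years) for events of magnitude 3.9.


log10(N) = 4.8 - 0.87*3.9 = 1.407
N = 10^1.407 = 25.527013
T = 1/N = 1/25.527013 = 0.0392 years

0.0392


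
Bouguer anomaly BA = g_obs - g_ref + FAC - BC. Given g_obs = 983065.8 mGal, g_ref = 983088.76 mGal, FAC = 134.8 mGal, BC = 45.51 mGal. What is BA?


BA = g_obs - g_ref + FAC - BC
= 983065.8 - 983088.76 + 134.8 - 45.51
= 66.33 mGal

66.33


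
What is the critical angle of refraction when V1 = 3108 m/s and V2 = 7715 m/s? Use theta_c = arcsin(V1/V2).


V1/V2 = 3108/7715 = 0.402852
theta_c = arcsin(0.402852) = 23.7566 degrees

23.7566


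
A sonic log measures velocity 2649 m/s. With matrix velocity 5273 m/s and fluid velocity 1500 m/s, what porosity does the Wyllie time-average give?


1/V - 1/Vm = 1/2649 - 1/5273 = 0.00018786
1/Vf - 1/Vm = 1/1500 - 1/5273 = 0.00047702
phi = 0.00018786 / 0.00047702 = 0.3938

0.3938


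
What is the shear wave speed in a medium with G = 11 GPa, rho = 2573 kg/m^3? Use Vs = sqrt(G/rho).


Convert G to Pa: G = 11e9 Pa
Compute G/rho = 11e9 / 2573 = 4275165.1768
Vs = sqrt(4275165.1768) = 2067.65 m/s

2067.65


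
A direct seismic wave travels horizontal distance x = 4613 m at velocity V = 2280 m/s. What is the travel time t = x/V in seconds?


t = x / V
= 4613 / 2280
= 2.0232 s

2.0232


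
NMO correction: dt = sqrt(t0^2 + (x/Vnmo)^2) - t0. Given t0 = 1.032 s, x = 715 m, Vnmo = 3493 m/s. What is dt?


x/Vnmo = 715/3493 = 0.204695
(x/Vnmo)^2 = 0.0419
t0^2 = 1.065024
sqrt(1.065024 + 0.0419) = 1.052105
dt = 1.052105 - 1.032 = 0.020105

0.020105


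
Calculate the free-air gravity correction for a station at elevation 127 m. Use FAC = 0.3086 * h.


FAC = 0.3086 * h
= 0.3086 * 127
= 39.1922 mGal

39.1922


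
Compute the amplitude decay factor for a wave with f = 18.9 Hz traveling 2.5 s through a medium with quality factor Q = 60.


pi*f*t/Q = pi*18.9*2.5/60 = 2.474004
A/A0 = exp(-2.474004) = 0.084247

0.084247


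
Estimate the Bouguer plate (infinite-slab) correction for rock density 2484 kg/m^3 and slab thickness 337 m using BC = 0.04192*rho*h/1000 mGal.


BC = 0.04192 * rho * h / 1000
= 0.04192 * 2484 * 337 / 1000
= 35.0916 mGal

35.0916


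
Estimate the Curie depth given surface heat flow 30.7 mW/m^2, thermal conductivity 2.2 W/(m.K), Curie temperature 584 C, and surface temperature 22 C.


T_Curie - T_surf = 584 - 22 = 562 C
Convert q to W/m^2: 30.7 mW/m^2 = 0.0307 W/m^2
d = 562 * 2.2 / 0.0307 = 40273.62 m

40273.62


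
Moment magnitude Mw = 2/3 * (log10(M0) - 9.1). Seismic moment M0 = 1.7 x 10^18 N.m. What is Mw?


log10(M0) = log10(1.7 x 10^18) = 18.2304
Mw = 2/3 * (18.2304 - 9.1)
= 2/3 * 9.1304
= 6.09

6.09


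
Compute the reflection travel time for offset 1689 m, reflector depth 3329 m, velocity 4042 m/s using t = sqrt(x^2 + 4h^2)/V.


x^2 + 4h^2 = 1689^2 + 4*3329^2 = 2852721 + 44328964 = 47181685
sqrt(47181685) = 6868.8926
t = 6868.8926 / 4042 = 1.6994 s

1.6994


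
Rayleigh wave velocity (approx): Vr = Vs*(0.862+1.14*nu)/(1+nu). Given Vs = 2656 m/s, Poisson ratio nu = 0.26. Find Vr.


Numerator factor = 0.862 + 1.14*0.26 = 1.1584
Denominator = 1 + 0.26 = 1.26
Vr = 2656 * 1.1584 / 1.26 = 2441.83 m/s

2441.83


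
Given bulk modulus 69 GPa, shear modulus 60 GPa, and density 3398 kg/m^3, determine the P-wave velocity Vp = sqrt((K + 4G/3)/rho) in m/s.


First compute the effective modulus:
K + 4G/3 = 69e9 + 4*60e9/3 = 149000000000.0 Pa
Then divide by density:
149000000000.0 / 3398 = 43849323.1313 Pa/(kg/m^3)
Take the square root:
Vp = sqrt(43849323.1313) = 6621.88 m/s

6621.88


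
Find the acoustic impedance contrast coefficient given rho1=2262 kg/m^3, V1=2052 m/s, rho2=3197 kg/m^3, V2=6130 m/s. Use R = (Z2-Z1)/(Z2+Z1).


Z1 = 2262 * 2052 = 4641624
Z2 = 3197 * 6130 = 19597610
R = (19597610 - 4641624) / (19597610 + 4641624) = 14955986 / 24239234 = 0.617

0.617


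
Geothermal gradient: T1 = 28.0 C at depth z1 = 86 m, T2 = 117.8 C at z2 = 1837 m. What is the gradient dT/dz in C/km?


dT = 117.8 - 28.0 = 89.8 C
dz = 1837 - 86 = 1751 m
gradient = dT/dz * 1000 = 89.8/1751 * 1000 = 51.285 C/km

51.285


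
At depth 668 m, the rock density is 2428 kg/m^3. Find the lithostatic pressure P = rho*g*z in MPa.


P = rho * g * z / 1e6
= 2428 * 9.81 * 668 / 1e6
= 15910878.24 / 1e6
= 15.9109 MPa

15.9109


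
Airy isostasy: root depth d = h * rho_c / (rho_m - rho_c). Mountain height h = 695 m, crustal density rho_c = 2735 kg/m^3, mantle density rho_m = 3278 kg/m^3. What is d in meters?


rho_m - rho_c = 3278 - 2735 = 543
d = 695 * 2735 / 543
= 1900825 / 543
= 3500.6 m

3500.6


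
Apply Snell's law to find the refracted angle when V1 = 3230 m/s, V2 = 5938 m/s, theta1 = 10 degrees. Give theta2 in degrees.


sin(theta1) = sin(10 deg) = 0.173648
sin(theta2) = V2/V1 * sin(theta1) = 5938/3230 * 0.173648 = 0.319233
theta2 = arcsin(0.319233) = 18.6166 degrees

18.6166


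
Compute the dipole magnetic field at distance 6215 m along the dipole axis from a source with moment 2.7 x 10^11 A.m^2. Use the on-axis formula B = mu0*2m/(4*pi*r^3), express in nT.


m = 2.7 x 10^11 = 270000000000 A.m^2
2m = 540000000000 A.m^2
r^3 = 6215^3 = 240061988375
B = (4pi*10^-7) * 540000000000 / (4*pi * 240061988375) * 1e9
= 678584.013175 / 3016707916340.23 * 1e9
= 224.9419 nT

224.9419


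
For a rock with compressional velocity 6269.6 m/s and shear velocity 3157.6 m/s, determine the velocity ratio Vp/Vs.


Vp/Vs = 6269.6 / 3157.6
= 1.9856

1.9856


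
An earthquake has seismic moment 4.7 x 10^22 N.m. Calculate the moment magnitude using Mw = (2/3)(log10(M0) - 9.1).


log10(M0) = log10(4.7 x 10^22) = 22.6721
Mw = 2/3 * (22.6721 - 9.1)
= 2/3 * 13.5721
= 9.05

9.05


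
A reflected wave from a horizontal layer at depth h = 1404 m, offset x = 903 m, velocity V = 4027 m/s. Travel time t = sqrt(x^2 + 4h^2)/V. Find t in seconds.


x^2 + 4h^2 = 903^2 + 4*1404^2 = 815409 + 7884864 = 8700273
sqrt(8700273) = 2949.6225
t = 2949.6225 / 4027 = 0.7325 s

0.7325


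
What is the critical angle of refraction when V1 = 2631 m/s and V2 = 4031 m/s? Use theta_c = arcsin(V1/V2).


V1/V2 = 2631/4031 = 0.652692
theta_c = arcsin(0.652692) = 40.7448 degrees

40.7448


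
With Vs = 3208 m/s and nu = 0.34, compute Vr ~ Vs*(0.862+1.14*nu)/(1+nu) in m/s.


Numerator factor = 0.862 + 1.14*0.34 = 1.2496
Denominator = 1 + 0.34 = 1.34
Vr = 3208 * 1.2496 / 1.34 = 2991.58 m/s

2991.58


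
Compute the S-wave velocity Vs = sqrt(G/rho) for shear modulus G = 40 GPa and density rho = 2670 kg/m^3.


Convert G to Pa: G = 40e9 Pa
Compute G/rho = 40e9 / 2670 = 14981273.4082
Vs = sqrt(14981273.4082) = 3870.56 m/s

3870.56


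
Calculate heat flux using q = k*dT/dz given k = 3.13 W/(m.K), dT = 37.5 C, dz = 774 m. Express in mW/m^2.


q = k * dT / dz * 1000
= 3.13 * 37.5 / 774 * 1000
= 0.151647 * 1000
= 151.6473 mW/m^2

151.6473


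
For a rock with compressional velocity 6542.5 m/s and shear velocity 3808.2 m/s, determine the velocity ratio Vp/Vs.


Vp/Vs = 6542.5 / 3808.2
= 1.718

1.718


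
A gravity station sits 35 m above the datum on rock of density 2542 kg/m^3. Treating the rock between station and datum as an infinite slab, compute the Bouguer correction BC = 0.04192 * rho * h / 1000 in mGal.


BC = 0.04192 * rho * h / 1000
= 0.04192 * 2542 * 35 / 1000
= 3.7296 mGal

3.7296


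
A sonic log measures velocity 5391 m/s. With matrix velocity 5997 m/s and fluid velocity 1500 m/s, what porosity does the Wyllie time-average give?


1/V - 1/Vm = 1/5391 - 1/5997 = 1.874e-05
1/Vf - 1/Vm = 1/1500 - 1/5997 = 0.00049992
phi = 1.874e-05 / 0.00049992 = 0.0375

0.0375


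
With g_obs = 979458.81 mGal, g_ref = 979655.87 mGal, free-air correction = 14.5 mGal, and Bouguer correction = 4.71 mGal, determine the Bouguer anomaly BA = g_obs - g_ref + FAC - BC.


BA = g_obs - g_ref + FAC - BC
= 979458.81 - 979655.87 + 14.5 - 4.71
= -187.27 mGal

-187.27


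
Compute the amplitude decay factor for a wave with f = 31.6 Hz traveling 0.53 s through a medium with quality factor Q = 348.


pi*f*t/Q = pi*31.6*0.53/348 = 0.151194
A/A0 = exp(-0.151194) = 0.859681

0.859681


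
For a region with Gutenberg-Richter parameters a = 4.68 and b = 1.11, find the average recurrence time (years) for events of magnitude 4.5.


log10(N) = 4.68 - 1.11*4.5 = -0.315
N = 10^-0.315 = 0.484172
T = 1/N = 1/0.484172 = 2.0654 years

2.0654


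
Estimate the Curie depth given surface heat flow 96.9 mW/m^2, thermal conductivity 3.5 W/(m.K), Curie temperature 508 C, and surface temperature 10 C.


T_Curie - T_surf = 508 - 10 = 498 C
Convert q to W/m^2: 96.9 mW/m^2 = 0.0969 W/m^2
d = 498 * 3.5 / 0.0969 = 17987.62 m

17987.62


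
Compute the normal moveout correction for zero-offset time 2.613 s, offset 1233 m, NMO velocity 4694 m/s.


x/Vnmo = 1233/4694 = 0.262676
(x/Vnmo)^2 = 0.068999
t0^2 = 6.827769
sqrt(6.827769 + 0.068999) = 2.62617
dt = 2.62617 - 2.613 = 0.01317

0.01317


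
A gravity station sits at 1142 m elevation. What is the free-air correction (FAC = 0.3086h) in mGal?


FAC = 0.3086 * h
= 0.3086 * 1142
= 352.4212 mGal

352.4212


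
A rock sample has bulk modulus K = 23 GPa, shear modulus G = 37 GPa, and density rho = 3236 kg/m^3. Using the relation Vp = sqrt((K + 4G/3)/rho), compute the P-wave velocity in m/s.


First compute the effective modulus:
K + 4G/3 = 23e9 + 4*37e9/3 = 72333333333.33 Pa
Then divide by density:
72333333333.33 / 3236 = 22352698.8051 Pa/(kg/m^3)
Take the square root:
Vp = sqrt(22352698.8051) = 4727.86 m/s

4727.86


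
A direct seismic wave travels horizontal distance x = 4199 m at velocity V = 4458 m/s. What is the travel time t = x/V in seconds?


t = x / V
= 4199 / 4458
= 0.9419 s

0.9419


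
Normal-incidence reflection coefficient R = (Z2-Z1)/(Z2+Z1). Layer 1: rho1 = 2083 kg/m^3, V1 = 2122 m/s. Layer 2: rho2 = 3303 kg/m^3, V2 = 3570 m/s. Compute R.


Z1 = 2083 * 2122 = 4420126
Z2 = 3303 * 3570 = 11791710
R = (11791710 - 4420126) / (11791710 + 4420126) = 7371584 / 16211836 = 0.4547

0.4547


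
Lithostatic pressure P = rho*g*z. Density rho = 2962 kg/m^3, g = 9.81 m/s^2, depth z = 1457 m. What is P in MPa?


P = rho * g * z / 1e6
= 2962 * 9.81 * 1457 / 1e6
= 42336369.54 / 1e6
= 42.3364 MPa

42.3364


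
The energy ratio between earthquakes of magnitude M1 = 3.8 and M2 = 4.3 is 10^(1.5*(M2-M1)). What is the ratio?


M2 - M1 = 4.3 - 3.8 = 0.5
1.5 * 0.5 = 0.75
ratio = 10^0.75 = 5.62

5.62


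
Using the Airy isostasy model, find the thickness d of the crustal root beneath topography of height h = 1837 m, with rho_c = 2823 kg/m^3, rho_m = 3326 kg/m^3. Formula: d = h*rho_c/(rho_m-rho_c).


rho_m - rho_c = 3326 - 2823 = 503
d = 1837 * 2823 / 503
= 5185851 / 503
= 10309.84 m

10309.84


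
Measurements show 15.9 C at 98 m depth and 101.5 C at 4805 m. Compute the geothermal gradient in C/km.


dT = 101.5 - 15.9 = 85.6 C
dz = 4805 - 98 = 4707 m
gradient = dT/dz * 1000 = 85.6/4707 * 1000 = 18.1857 C/km

18.1857


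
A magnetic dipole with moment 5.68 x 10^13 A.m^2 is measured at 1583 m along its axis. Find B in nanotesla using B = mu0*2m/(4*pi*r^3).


m = 5.68 x 10^13 = 56800000000000 A.m^2
2m = 113600000000000 A.m^2
r^3 = 1583^3 = 3966822287
B = (4pi*10^-7) * 113600000000000 / (4*pi * 3966822287) * 1e9
= 142753970.17912 / 49848559019.74 * 1e9
= 2863753.1954 nT

2863753.1954


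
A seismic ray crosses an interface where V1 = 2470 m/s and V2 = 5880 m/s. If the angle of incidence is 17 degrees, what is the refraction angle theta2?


sin(theta1) = sin(17 deg) = 0.292372
sin(theta2) = V2/V1 * sin(theta1) = 5880/2470 * 0.292372 = 0.69601
theta2 = arcsin(0.69601) = 44.1078 degrees

44.1078


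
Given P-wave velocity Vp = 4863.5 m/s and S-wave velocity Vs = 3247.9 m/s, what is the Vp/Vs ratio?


Vp/Vs = 4863.5 / 3247.9
= 1.4974

1.4974


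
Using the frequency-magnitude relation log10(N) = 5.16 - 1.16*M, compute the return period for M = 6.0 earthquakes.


log10(N) = 5.16 - 1.16*6.0 = -1.8
N = 10^-1.8 = 0.015849
T = 1/N = 1/0.015849 = 63.0957 years

63.0957


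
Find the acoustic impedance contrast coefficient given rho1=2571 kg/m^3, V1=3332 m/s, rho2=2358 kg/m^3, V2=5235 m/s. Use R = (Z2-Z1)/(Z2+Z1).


Z1 = 2571 * 3332 = 8566572
Z2 = 2358 * 5235 = 12344130
R = (12344130 - 8566572) / (12344130 + 8566572) = 3777558 / 20910702 = 0.1807

0.1807


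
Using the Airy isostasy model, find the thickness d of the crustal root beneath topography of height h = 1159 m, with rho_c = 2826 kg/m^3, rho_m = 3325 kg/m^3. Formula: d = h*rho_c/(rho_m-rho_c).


rho_m - rho_c = 3325 - 2826 = 499
d = 1159 * 2826 / 499
= 3275334 / 499
= 6563.8 m

6563.8


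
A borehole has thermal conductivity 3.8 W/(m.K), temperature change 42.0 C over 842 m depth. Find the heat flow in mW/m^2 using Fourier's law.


q = k * dT / dz * 1000
= 3.8 * 42.0 / 842 * 1000
= 0.189549 * 1000
= 189.5487 mW/m^2

189.5487


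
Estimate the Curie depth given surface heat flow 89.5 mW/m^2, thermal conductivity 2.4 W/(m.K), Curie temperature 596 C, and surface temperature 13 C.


T_Curie - T_surf = 596 - 13 = 583 C
Convert q to W/m^2: 89.5 mW/m^2 = 0.0895 W/m^2
d = 583 * 2.4 / 0.0895 = 15633.52 m

15633.52


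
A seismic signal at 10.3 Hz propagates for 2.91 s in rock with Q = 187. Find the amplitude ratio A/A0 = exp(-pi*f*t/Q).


pi*f*t/Q = pi*10.3*2.91/187 = 0.503545
A/A0 = exp(-0.503545) = 0.604384

0.604384


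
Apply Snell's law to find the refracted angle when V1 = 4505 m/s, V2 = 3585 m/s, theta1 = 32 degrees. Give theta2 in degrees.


sin(theta1) = sin(32 deg) = 0.529919
sin(theta2) = V2/V1 * sin(theta1) = 3585/4505 * 0.529919 = 0.4217
theta2 = arcsin(0.4217) = 24.942 degrees

24.942


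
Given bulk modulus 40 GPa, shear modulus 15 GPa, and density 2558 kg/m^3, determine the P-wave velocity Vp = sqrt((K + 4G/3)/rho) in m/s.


First compute the effective modulus:
K + 4G/3 = 40e9 + 4*15e9/3 = 60000000000.0 Pa
Then divide by density:
60000000000.0 / 2558 = 23455824.8632 Pa/(kg/m^3)
Take the square root:
Vp = sqrt(23455824.8632) = 4843.12 m/s

4843.12


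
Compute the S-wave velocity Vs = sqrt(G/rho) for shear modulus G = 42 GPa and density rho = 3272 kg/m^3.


Convert G to Pa: G = 42e9 Pa
Compute G/rho = 42e9 / 3272 = 12836185.8191
Vs = sqrt(12836185.8191) = 3582.76 m/s

3582.76


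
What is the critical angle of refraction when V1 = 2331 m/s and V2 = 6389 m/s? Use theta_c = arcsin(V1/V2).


V1/V2 = 2331/6389 = 0.364846
theta_c = arcsin(0.364846) = 21.3981 degrees

21.3981


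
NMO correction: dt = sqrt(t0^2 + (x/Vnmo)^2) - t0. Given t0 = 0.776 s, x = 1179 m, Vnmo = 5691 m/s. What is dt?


x/Vnmo = 1179/5691 = 0.207169
(x/Vnmo)^2 = 0.042919
t0^2 = 0.602176
sqrt(0.602176 + 0.042919) = 0.803178
dt = 0.803178 - 0.776 = 0.027178

0.027178


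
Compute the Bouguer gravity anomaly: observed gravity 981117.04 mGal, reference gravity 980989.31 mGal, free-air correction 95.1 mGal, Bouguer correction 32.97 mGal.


BA = g_obs - g_ref + FAC - BC
= 981117.04 - 980989.31 + 95.1 - 32.97
= 189.86 mGal

189.86


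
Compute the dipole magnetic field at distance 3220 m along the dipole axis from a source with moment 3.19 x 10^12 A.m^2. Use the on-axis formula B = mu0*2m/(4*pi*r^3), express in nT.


m = 3.19 x 10^12 = 3190000000000 A.m^2
2m = 6380000000000 A.m^2
r^3 = 3220^3 = 33386248000
B = (4pi*10^-7) * 6380000000000 / (4*pi * 33386248000) * 1e9
= 8017344.451961 / 419543965790.91 * 1e9
= 19109.6646 nT

19109.6646


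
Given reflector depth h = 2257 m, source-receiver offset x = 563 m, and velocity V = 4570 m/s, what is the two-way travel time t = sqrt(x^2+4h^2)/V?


x^2 + 4h^2 = 563^2 + 4*2257^2 = 316969 + 20376196 = 20693165
sqrt(20693165) = 4548.9741
t = 4548.9741 / 4570 = 0.9954 s

0.9954


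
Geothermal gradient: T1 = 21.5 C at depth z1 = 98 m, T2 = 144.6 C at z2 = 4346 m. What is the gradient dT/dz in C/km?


dT = 144.6 - 21.5 = 123.1 C
dz = 4346 - 98 = 4248 m
gradient = dT/dz * 1000 = 123.1/4248 * 1000 = 28.9783 C/km

28.9783


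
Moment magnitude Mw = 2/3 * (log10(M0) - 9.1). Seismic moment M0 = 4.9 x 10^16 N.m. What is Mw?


log10(M0) = log10(4.9 x 10^16) = 16.6902
Mw = 2/3 * (16.6902 - 9.1)
= 2/3 * 7.5902
= 5.06

5.06


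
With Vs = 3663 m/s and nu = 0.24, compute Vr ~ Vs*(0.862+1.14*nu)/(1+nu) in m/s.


Numerator factor = 0.862 + 1.14*0.24 = 1.1356
Denominator = 1 + 0.24 = 1.24
Vr = 3663 * 1.1356 / 1.24 = 3354.6 m/s

3354.6


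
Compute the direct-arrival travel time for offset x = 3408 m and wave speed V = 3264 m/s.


t = x / V
= 3408 / 3264
= 1.0441 s

1.0441


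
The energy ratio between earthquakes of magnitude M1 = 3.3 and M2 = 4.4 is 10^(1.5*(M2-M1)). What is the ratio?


M2 - M1 = 4.4 - 3.3 = 1.1
1.5 * 1.1 = 1.65
ratio = 10^1.65 = 44.67

44.67


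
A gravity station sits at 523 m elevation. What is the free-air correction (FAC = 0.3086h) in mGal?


FAC = 0.3086 * h
= 0.3086 * 523
= 161.3978 mGal

161.3978


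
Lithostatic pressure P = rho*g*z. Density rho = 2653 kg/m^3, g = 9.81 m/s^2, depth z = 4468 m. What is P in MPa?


P = rho * g * z / 1e6
= 2653 * 9.81 * 4468 / 1e6
= 116283855.24 / 1e6
= 116.2839 MPa

116.2839


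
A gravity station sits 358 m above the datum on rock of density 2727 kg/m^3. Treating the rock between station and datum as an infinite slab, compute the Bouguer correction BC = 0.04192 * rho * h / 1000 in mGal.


BC = 0.04192 * rho * h / 1000
= 0.04192 * 2727 * 358 / 1000
= 40.9251 mGal

40.9251


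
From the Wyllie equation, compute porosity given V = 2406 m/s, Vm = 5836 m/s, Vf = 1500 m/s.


1/V - 1/Vm = 1/2406 - 1/5836 = 0.00024428
1/Vf - 1/Vm = 1/1500 - 1/5836 = 0.00049532
phi = 0.00024428 / 0.00049532 = 0.4932

0.4932


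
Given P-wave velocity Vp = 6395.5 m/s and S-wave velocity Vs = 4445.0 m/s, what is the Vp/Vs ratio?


Vp/Vs = 6395.5 / 4445.0
= 1.4388

1.4388


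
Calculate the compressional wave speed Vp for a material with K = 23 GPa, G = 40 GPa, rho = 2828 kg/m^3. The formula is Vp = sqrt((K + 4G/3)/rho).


First compute the effective modulus:
K + 4G/3 = 23e9 + 4*40e9/3 = 76333333333.33 Pa
Then divide by density:
76333333333.33 / 2828 = 26991984.9128 Pa/(kg/m^3)
Take the square root:
Vp = sqrt(26991984.9128) = 5195.38 m/s

5195.38


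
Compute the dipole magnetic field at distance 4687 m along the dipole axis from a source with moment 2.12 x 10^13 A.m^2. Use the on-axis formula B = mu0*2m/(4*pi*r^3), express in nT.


m = 2.12 x 10^13 = 21200000000000 A.m^2
2m = 42400000000000 A.m^2
r^3 = 4687^3 = 102963870703
B = (4pi*10^-7) * 42400000000000 / (4*pi * 102963870703) * 1e9
= 53281411.404883 / 1293882159142.86 * 1e9
= 41179.4931 nT

41179.4931


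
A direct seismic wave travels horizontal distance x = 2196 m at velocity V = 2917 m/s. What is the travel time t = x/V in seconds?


t = x / V
= 2196 / 2917
= 0.7528 s

0.7528


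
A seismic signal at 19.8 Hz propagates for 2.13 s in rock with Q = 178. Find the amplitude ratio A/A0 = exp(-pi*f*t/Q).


pi*f*t/Q = pi*19.8*2.13/178 = 0.744346
A/A0 = exp(-0.744346) = 0.475045

0.475045


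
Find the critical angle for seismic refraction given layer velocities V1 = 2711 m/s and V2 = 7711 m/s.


V1/V2 = 2711/7711 = 0.351576
theta_c = arcsin(0.351576) = 20.5837 degrees

20.5837


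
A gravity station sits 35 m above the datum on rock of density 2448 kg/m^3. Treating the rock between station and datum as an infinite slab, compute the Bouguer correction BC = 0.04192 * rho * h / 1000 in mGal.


BC = 0.04192 * rho * h / 1000
= 0.04192 * 2448 * 35 / 1000
= 3.5917 mGal

3.5917


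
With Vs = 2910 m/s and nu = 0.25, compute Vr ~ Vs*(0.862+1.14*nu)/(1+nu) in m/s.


Numerator factor = 0.862 + 1.14*0.25 = 1.147
Denominator = 1 + 0.25 = 1.25
Vr = 2910 * 1.147 / 1.25 = 2670.22 m/s

2670.22


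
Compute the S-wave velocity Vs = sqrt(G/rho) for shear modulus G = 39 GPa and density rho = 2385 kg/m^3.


Convert G to Pa: G = 39e9 Pa
Compute G/rho = 39e9 / 2385 = 16352201.2579
Vs = sqrt(16352201.2579) = 4043.79 m/s

4043.79


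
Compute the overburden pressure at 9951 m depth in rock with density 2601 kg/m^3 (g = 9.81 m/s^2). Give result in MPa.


P = rho * g * z / 1e6
= 2601 * 9.81 * 9951 / 1e6
= 253907825.31 / 1e6
= 253.9078 MPa

253.9078


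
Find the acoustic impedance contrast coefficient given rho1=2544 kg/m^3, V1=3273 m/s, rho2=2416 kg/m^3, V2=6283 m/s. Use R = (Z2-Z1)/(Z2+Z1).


Z1 = 2544 * 3273 = 8326512
Z2 = 2416 * 6283 = 15179728
R = (15179728 - 8326512) / (15179728 + 8326512) = 6853216 / 23506240 = 0.2915

0.2915


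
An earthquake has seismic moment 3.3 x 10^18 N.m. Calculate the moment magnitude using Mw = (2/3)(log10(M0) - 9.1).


log10(M0) = log10(3.3 x 10^18) = 18.5185
Mw = 2/3 * (18.5185 - 9.1)
= 2/3 * 9.4185
= 6.28

6.28
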